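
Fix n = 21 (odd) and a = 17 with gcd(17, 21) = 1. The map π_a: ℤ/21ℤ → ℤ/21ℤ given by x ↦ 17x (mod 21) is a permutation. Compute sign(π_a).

+1

Start at x=17: 17 → 16 → 20 → 4 → 5 → 1 → 17 (one orbit).
Cycle lengths of π_17 on ℤ/21ℤ: [6, 6, 6, 2, 1]; 5 cycles in total.
With 5 cycles on 21 points, sign = (−1)^{21−5} = +1.
(17|21)_J = +1 (Zolotarev's lemma cross-check).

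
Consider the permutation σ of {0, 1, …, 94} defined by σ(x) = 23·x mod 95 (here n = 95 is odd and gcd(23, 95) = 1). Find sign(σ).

Orbit of 24 under x↦23x: [24, 77, 61, 73, 64, 47, 36]… (length divides ord_95(23)).
The orbit structure of x ↦ 23x mod 95: 6 orbits of sizes [36, 36, 9, 9, 4, 1].
sign(π) = (−1)^{n − #cycles} = (−1)^{95−6} = (−1)^89 = -1.

-1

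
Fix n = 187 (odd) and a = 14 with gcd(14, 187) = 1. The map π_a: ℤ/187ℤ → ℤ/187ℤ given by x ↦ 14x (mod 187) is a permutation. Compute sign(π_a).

Orbit of 122 under x↦14x: [122, 25, 163, 38, 158, 155, 113]… (length divides ord_187(14)).
Cycle type of π: 80×2 + 16 + 5×2 + 1; total 6 cycles.
sign(π) = (−1)^{n − #cycles} = (−1)^{187−6} = (−1)^181 = -1.
(14|187)_J = -1 (Zolotarev's lemma cross-check).

-1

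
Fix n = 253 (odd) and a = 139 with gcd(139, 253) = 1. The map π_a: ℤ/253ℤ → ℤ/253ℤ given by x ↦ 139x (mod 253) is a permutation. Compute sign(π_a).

-1

Orbit of 162 under x↦139x: [162, 1, 139, 93, 24, 47, 208]… (length divides ord_253(139)).
Decompose π into cycles: lengths [10, 10, 10, 10, 10, 10, 10, 10, 10, 10, 10, 10, 10, 10, 10, 10, 10, 10, 10, 10, 10, 10, 10, 1, 1, 1, 1, 1, 1, 1, 1, 1, 1, 1, 1, 1, 1, 1, 1, 1, 1, 1, 1, 1, 1, 1] (46 cycles, including the fixed point 0).
46 cycles on 253: each ℓ→(−1)^(ℓ−1), product (−1)^207 = -1.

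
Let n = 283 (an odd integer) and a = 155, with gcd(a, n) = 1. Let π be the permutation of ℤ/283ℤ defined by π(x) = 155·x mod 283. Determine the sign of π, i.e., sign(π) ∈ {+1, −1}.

+1

Trace 207: π^k(207) = [207, 106, 16, 216, 86, 29, 250] for k=0..6.
Decompose π into cycles: lengths [47, 47, 47, 47, 47, 47, 1] (7 cycles, including the fixed point 0).
Σ(ℓ_i−1) = 283−7 = 276; sign = (−1)^276 = +1.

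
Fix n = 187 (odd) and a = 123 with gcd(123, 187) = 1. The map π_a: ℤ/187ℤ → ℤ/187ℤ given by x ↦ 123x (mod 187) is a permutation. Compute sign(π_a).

Orbit of 137 under x↦123x: [137, 21, 152, 183, 69, 72, 67]… (length divides ord_187(123)).
Cycle lengths of π_123 on ℤ/187ℤ: [20, 20, 20, 20, 20, 20, 20, 20, 10, 4, 4, 4, 4, 1]; 14 cycles in total.
14 cycles on 187: each ℓ→(−1)^(ℓ−1), product (−1)^173 = -1.
The Jacobi symbol (123|187) = -1 (Zolotarev) agrees.

-1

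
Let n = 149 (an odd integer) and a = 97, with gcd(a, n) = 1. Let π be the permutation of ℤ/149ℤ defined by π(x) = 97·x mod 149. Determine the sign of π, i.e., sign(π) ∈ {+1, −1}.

-1

Start at x=127: 127 → 101 → 112 → 136 → 80 → 12 → 121 → … (one orbit).
2 cycles of lengths [148, 1].
149 − 2 = 147 transpositions; sign(π) = (−1)^147 = -1.
The Jacobi symbol (97|149) = -1 (Zolotarev) agrees.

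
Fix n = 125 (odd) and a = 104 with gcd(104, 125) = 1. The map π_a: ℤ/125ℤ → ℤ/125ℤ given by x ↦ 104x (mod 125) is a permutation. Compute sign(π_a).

Start at x=59: 59 → 11 → 19 → 101 → 4 → 41 → 14 → … (one orbit).
Cycle lengths of π_104 on ℤ/125ℤ: [50, 50, 10, 10, 2, 2, 1]; 7 cycles in total.
125 − 7 = 118 transpositions; sign(π) = (−1)^118 = +1.

+1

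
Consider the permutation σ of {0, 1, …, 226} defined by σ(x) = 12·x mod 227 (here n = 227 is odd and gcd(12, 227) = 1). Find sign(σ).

Trace 112: π^k(112) = [112, 209, 11, 132, 222, 167, 188] for k=0..6.
3 cycles of lengths [113, 113, 1].
3 cycles on 227: each ℓ→(−1)^(ℓ−1), product (−1)^224 = +1.
Zolotarev: (12|227) = +1, matching the cycle-count sign.

+1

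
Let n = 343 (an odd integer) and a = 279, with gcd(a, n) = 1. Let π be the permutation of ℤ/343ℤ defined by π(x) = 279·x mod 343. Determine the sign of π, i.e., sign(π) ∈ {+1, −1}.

-1

Start at x=316: 316 → 13 → 197 → 83 → 176 → 55 → 253 → … (one orbit).
The orbit structure of x ↦ 279x mod 343: 10 orbits of sizes [98, 98, 98, 14, 14, 14, 2, 2, 2, 1].
n − c = 343 − 10 = 333; sign = (−1)^333 = -1.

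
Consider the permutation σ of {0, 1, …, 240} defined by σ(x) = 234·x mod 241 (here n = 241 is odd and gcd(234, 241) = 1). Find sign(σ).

-1

Start at x=156: 156 → 113 → 173 → 235 → 42 → 188 → 130 → … (one orbit).
The orbit structure of x ↦ 234x mod 241: 2 orbits of sizes [240, 1].
241 − 2 = 239 transpositions; sign(π) = (−1)^239 = -1.
The Jacobi symbol (234|241) = -1 (Zolotarev) agrees.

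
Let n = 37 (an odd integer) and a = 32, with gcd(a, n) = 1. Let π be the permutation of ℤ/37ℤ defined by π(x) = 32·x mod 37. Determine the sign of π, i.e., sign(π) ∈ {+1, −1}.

Start at x=17: 17 → 26 → 18 → 21 → 6 → 7 → 2 → … (one orbit).
Cycle type of π: 36 + 1; total 2 cycles.
Σ(ℓ_i−1) = 37−2 = 35; sign = (−1)^35 = -1.

-1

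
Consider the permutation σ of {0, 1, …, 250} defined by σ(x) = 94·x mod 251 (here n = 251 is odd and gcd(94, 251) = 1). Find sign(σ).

Trace 113: π^k(113) = [113, 80, 241, 64, 243, 1, 94] for k=0..6.
Decompose π into cycles: lengths [25, 25, 25, 25, 25, 25, 25, 25, 25, 25, 1] (11 cycles, including the fixed point 0).
sign(π) = (−1)^{n − #cycles} = (−1)^{251−11} = (−1)^240 = +1.

+1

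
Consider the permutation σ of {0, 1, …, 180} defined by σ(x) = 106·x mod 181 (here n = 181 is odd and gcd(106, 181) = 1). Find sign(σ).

+1

Trace 137: π^k(137) = [137, 42, 108, 45, 64, 87, 172] for k=0..6.
Cycle lengths of π_106 on ℤ/181ℤ: [90, 90, 1]; 3 cycles in total.
3 cycles on 181: each ℓ→(−1)^(ℓ−1), product (−1)^178 = +1.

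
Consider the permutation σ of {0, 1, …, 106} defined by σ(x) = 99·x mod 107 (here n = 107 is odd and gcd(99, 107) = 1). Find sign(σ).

Start at x=53: 53 → 4 → 75 → 42 → 92 → 13 → 3 → … (one orbit).
Cycle lengths of π_99 on ℤ/107ℤ: [53, 53, 1]; 3 cycles in total.
n − c = 107 − 3 = 104; sign = (−1)^104 = +1.

+1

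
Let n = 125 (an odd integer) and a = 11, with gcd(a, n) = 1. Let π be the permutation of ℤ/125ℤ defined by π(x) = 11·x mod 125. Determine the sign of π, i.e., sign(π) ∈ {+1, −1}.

+1

Trace 31: π^k(31) = [31, 91, 1, 11, 121, 81, 16] for k=0..6.
Cycle lengths of π_11 on ℤ/125ℤ: [25, 25, 25, 25, 5, 5, 5, 5, 1, 1, 1, 1, 1]; 13 cycles in total.
sign(π) = (−1)^{n − #cycles} = (−1)^{125−13} = (−1)^112 = +1.
Via Zolotarev, sign(π_{11}) = (11|125) = +1.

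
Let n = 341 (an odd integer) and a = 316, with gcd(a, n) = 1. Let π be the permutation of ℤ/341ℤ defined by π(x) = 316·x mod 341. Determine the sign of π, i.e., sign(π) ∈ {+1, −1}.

Start at x=180: 180 → 274 → 311 → 68 → 5 → 216 → 56 → … (one orbit).
Decompose π into cycles: lengths [30, 30, 30, 30, 30, 30, 30, 30, 30, 30, 10, 6, 6, 6, 6, 6, 1] (17 cycles, including the fixed point 0).
sign(π) = (−1)^{n − #cycles} = (−1)^{341−17} = (−1)^324 = +1.
(316|341)_J = +1 (Zolotarev's lemma cross-check).

+1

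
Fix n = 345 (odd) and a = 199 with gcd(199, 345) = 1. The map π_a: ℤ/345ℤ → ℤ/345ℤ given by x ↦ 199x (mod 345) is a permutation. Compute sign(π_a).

-1

Orbit of 31 under x↦199x: [31, 304, 121, 274, 16, 79, 196]… (length divides ord_345(199)).
Decompose π into cycles: lengths [22, 22, 22, 22, 22, 22, 22, 22, 22, 22, 22, 22, 22, 22, 22, 2, 2, 2, 2, 2, 2, 1, 1, 1] (24 cycles, including the fixed point 0).
24 cycles on 345: each ℓ→(−1)^(ℓ−1), product (−1)^321 = -1.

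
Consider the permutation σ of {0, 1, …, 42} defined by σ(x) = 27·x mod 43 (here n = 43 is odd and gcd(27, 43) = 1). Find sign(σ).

Start at x=22: 22 → 35 → 42 → 16 → 2 → 11 → 39 → … (one orbit).
4 cycles of lengths [14, 14, 14, 1].
Σ(ℓ_i−1) = 43−4 = 39; sign = (−1)^39 = -1.
Check: (27/43) = -1 by Zolotarev.

-1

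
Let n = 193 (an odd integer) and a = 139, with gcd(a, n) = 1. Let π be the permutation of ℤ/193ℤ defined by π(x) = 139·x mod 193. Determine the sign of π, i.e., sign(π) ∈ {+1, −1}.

+1

Trace 181: π^k(181) = [181, 69, 134, 98, 112, 128, 36] for k=0..6.
3 cycles of lengths [96, 96, 1].
With 3 cycles on 193 points, sign = (−1)^{193−3} = +1.
The Jacobi symbol (139|193) = +1 (Zolotarev) agrees.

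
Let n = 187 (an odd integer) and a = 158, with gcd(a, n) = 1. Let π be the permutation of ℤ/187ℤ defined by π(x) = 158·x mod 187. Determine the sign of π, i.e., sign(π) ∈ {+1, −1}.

Trace 37: π^k(37) = [37, 49, 75, 69, 56, 59, 159] for k=0..6.
The orbit structure of x ↦ 158x mod 187: 6 orbits of sizes [80, 80, 16, 5, 5, 1].
n − c = 187 − 6 = 181; sign = (−1)^181 = -1.
The Jacobi symbol (158|187) = -1 (Zolotarev) agrees.

-1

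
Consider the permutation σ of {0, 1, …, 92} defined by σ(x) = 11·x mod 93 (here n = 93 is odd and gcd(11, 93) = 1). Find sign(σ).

Start at x=77: 77 → 10 → 17 → 1 → 11 → 28 → 29 → … (one orbit).
π_11 has 5 disjoint cycles with lengths [30, 30, 30, 2, 1] on {0,…,92}.
n − c = 93 − 5 = 88; sign = (−1)^88 = +1.

+1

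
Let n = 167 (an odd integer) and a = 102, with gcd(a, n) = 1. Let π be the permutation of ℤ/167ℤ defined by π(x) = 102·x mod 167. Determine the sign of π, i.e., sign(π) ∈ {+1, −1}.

Start at x=99: 99 → 78 → 107 → 59 → 6 → 111 → 133 → … (one orbit).
2 cycles of lengths [166, 1].
167 − 2 = 165 transpositions; sign(π) = (−1)^165 = -1.
The Jacobi symbol (102|167) = -1 (Zolotarev) agrees.

-1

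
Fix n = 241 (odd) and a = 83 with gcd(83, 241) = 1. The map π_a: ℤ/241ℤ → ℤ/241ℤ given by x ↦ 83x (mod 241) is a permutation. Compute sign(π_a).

+1

Trace 96: π^k(96) = [96, 15, 40, 187, 97, 98, 181] for k=0..6.
5 cycles of lengths [60, 60, 60, 60, 1].
sign(π) = (−1)^{n − #cycles} = (−1)^{241−5} = (−1)^236 = +1.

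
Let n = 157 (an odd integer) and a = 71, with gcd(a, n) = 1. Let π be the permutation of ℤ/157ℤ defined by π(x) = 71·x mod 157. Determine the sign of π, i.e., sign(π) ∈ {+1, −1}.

Orbit of 9 under x↦71x: [9, 11, 153, 30, 89, 39, 100]… (length divides ord_157(71)).
Cycle type of π: 39×4 + 1; total 5 cycles.
157 − 5 = 152 transpositions; sign(π) = (−1)^152 = +1.
The Jacobi symbol (71|157) = +1 (Zolotarev) agrees.

+1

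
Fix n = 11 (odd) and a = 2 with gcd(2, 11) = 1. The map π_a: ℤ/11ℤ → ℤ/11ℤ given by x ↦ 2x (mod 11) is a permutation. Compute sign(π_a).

Orbit of 9 under x↦2x: [9, 7, 3, 6, 1, 2, 4]… (length divides ord_11(2)).
The orbit structure of x ↦ 2x mod 11: 2 orbits of sizes [10, 1].
Σ(ℓ_i−1) = 11−2 = 9; sign = (−1)^9 = -1.

-1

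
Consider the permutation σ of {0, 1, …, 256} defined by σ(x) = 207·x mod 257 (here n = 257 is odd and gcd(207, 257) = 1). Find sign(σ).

+1

Trace 72: π^k(72) = [72, 255, 100, 140, 196, 223, 158] for k=0..6.
π_207 has 3 disjoint cycles with lengths [128, 128, 1] on {0,…,256}.
257 − 3 = 254 transpositions; sign(π) = (−1)^254 = +1.
Via Zolotarev, sign(π_{207}) = (207|257) = +1.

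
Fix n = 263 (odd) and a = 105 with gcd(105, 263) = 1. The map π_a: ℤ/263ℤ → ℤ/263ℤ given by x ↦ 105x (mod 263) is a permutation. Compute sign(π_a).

+1

Trace 102: π^k(102) = [102, 190, 225, 218, 9, 156, 74] for k=0..6.
3 cycles of lengths [131, 131, 1].
n − c = 263 − 3 = 260; sign = (−1)^260 = +1.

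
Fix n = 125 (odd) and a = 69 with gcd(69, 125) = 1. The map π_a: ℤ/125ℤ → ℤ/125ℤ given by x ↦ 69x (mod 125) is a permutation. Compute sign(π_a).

Start at x=121: 121 → 99 → 81 → 89 → 16 → 104 → 51 → … (one orbit).
7 cycles of lengths [50, 50, 10, 10, 2, 2, 1].
125 − 7 = 118 transpositions; sign(π) = (−1)^118 = +1.
(69|125)_J = +1 (Zolotarev's lemma cross-check).

+1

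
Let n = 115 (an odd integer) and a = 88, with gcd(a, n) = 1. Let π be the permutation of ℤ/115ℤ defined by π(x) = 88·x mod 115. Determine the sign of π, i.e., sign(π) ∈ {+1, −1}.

Orbit of 71 under x↦88x: [71, 38, 9, 102, 6, 68, 4]… (length divides ord_115(88)).
5 cycles of lengths [44, 44, 22, 4, 1].
115 − 5 = 110 transpositions; sign(π) = (−1)^110 = +1.
Zolotarev: (88|115) = +1, matching the cycle-count sign.

+1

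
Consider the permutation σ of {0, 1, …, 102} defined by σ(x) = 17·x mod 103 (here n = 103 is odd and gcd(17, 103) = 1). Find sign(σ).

+1

Trace 56: π^k(56) = [56, 25, 13, 15, 49, 9, 50] for k=0..6.
3 cycles of lengths [51, 51, 1].
Σ(ℓ_i−1) = 103−3 = 100; sign = (−1)^100 = +1.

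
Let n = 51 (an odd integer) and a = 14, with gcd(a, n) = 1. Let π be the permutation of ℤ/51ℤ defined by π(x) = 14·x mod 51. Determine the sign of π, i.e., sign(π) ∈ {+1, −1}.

Start at x=4: 4 → 5 → 19 → 11 → 1 → 14 → 43 → … (one orbit).
5 cycles of lengths [16, 16, 16, 2, 1].
Σ(ℓ_i−1) = 51−5 = 46; sign = (−1)^46 = +1.
Check: (14/51) = +1 by Zolotarev.

+1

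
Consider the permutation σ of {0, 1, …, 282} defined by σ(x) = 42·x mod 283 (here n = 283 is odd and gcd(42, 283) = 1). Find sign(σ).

Start at x=262: 262 → 250 → 29 → 86 → 216 → 16 → 106 → … (one orbit).
Cycle lengths of π_42 on ℤ/283ℤ: [47, 47, 47, 47, 47, 47, 1]; 7 cycles in total.
7 cycles on 283: each ℓ→(−1)^(ℓ−1), product (−1)^276 = +1.

+1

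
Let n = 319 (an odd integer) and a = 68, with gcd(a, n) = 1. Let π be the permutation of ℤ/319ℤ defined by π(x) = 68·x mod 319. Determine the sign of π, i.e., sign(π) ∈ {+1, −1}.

Trace 153: π^k(153) = [153, 196, 249, 25, 105, 122, 2] for k=0..6.
Decompose π into cycles: lengths [140, 140, 28, 10, 1] (5 cycles, including the fixed point 0).
319 − 5 = 314 transpositions; sign(π) = (−1)^314 = +1.
(68|319)_J = +1 (Zolotarev's lemma cross-check).

+1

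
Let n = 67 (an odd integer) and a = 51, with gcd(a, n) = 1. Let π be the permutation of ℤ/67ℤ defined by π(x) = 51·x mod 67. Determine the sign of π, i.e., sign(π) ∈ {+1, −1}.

-1

Trace 66: π^k(66) = [66, 16, 12, 9, 57, 26, 53] for k=0..6.
The orbit structure of x ↦ 51x mod 67: 2 orbits of sizes [66, 1].
67 − 2 = 65 transpositions; sign(π) = (−1)^65 = -1.
Check: (51/67) = -1 by Zolotarev.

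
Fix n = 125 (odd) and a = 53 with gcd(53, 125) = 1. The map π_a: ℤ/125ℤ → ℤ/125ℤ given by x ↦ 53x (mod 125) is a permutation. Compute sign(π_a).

Orbit of 24 under x↦53x: [24, 22, 41, 48, 44, 82, 96]… (length divides ord_125(53)).
Cycle type of π: 100 + 20 + 4 + 1; total 4 cycles.
sign(π) = (−1)^{n − #cycles} = (−1)^{125−4} = (−1)^121 = -1.
Via Zolotarev, sign(π_{53}) = (53|125) = -1.

-1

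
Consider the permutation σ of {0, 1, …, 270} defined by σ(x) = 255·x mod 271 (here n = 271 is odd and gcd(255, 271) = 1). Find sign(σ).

-1

Orbit of 82 under x↦255x: [82, 43, 125, 168, 22, 190, 212]… (length divides ord_271(255)).
Decompose π into cycles: lengths [270, 1] (2 cycles, including the fixed point 0).
Σ(ℓ_i−1) = 271−2 = 269; sign = (−1)^269 = -1.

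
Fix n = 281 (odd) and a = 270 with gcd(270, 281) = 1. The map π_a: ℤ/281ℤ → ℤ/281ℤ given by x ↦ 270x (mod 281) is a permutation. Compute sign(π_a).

Trace 261: π^k(261) = [261, 220, 109, 206, 263, 198, 70] for k=0..6.
Decompose π into cycles: lengths [280, 1] (2 cycles, including the fixed point 0).
n − c = 281 − 2 = 279; sign = (−1)^279 = -1.

-1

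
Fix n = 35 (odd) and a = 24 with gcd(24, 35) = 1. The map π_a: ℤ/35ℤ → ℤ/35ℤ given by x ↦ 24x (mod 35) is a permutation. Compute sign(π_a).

Trace 16: π^k(16) = [16, 34, 11, 19, 1, 24] for k=0..5.
π_24 has 8 disjoint cycles with lengths [6, 6, 6, 6, 6, 2, 2, 1] on {0,…,34}.
n − c = 35 − 8 = 27; sign = (−1)^27 = -1.
Zolotarev: (24|35) = -1, matching the cycle-count sign.

-1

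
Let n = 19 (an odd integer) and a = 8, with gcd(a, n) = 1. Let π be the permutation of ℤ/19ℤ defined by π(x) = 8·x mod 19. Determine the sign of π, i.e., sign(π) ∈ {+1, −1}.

Orbit of 18 under x↦8x: [18, 11, 12, 1, 8, 7]… (length divides ord_19(8)).
4 cycles of lengths [6, 6, 6, 1].
4 cycles on 19: each ℓ→(−1)^(ℓ−1), product (−1)^15 = -1.

-1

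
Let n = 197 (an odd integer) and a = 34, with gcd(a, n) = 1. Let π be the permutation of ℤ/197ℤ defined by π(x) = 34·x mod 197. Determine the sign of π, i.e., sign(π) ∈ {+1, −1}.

+1

Start at x=42: 42 → 49 → 90 → 105 → 24 → 28 → 164 → … (one orbit).
π_34 has 5 disjoint cycles with lengths [49, 49, 49, 49, 1] on {0,…,196}.
sign(π) = (−1)^{n − #cycles} = (−1)^{197−5} = (−1)^192 = +1.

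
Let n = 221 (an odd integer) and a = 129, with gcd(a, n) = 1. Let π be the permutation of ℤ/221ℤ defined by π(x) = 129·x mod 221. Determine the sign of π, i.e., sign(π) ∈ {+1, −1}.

-1

Orbit of 1 under x↦129x: [1, 129, 66, 116, 157, 142, 196]… (length divides ord_221(129)).
The orbit structure of x ↦ 129x mod 221: 20 orbits of sizes [16, 16, 16, 16, 16, 16, 16, 16, 16, 16, 16, 16, 16, 2, 2, 2, 2, 2, 2, 1].
sign(π) = (−1)^{n − #cycles} = (−1)^{221−20} = (−1)^201 = -1.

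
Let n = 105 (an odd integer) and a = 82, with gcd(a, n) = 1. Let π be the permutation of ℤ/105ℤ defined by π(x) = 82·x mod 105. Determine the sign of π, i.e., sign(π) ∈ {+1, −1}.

Trace 64: π^k(64) = [64, 103, 46, 97, 79, 73, 1] for k=0..6.
Cycle lengths of π_82 on ℤ/105ℤ: [12, 12, 12, 12, 12, 12, 6, 6, 6, 4, 4, 4, 1, 1, 1]; 15 cycles in total.
15 cycles on 105: each ℓ→(−1)^(ℓ−1), product (−1)^90 = +1.
(82|105)_J = +1 (Zolotarev's lemma cross-check).

+1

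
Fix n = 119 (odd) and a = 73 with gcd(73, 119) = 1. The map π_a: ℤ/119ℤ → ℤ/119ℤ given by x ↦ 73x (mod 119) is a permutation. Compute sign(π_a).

+1

Start at x=100: 100 → 41 → 18 → 5 → 8 → 108 → 30 → … (one orbit).
The orbit structure of x ↦ 73x mod 119: 5 orbits of sizes [48, 48, 16, 6, 1].
With 5 cycles on 119 points, sign = (−1)^{119−5} = +1.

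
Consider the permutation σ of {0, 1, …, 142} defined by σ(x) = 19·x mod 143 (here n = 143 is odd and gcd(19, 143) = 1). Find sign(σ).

Start at x=73: 73 → 100 → 41 → 64 → 72 → 81 → 109 → … (one orbit).
Cycle lengths of π_19 on ℤ/143ℤ: [60, 60, 12, 10, 1]; 5 cycles in total.
n − c = 143 − 5 = 138; sign = (−1)^138 = +1.
(19|143)_J = +1 (Zolotarev's lemma cross-check).

+1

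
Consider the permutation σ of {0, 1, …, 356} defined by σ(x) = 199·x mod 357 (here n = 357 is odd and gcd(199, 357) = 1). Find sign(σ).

+1

Orbit of 25 under x↦199x: [25, 334, 64, 241, 121, 160, 67]… (length divides ord_357(199)).
π_199 has 15 disjoint cycles with lengths [48, 48, 48, 48, 48, 48, 16, 16, 16, 6, 6, 6, 1, 1, 1] on {0,…,356}.
sign(π) = (−1)^{n − #cycles} = (−1)^{357−15} = (−1)^342 = +1.
Zolotarev: (199|357) = +1, matching the cycle-count sign.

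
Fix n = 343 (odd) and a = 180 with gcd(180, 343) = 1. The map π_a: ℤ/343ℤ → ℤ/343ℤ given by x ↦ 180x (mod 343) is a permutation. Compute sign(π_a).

-1

Trace 66: π^k(66) = [66, 218, 138, 144, 195, 114, 283] for k=0..6.
π_180 has 4 disjoint cycles with lengths [294, 42, 6, 1] on {0,…,342}.
With 4 cycles on 343 points, sign = (−1)^{343−4} = -1.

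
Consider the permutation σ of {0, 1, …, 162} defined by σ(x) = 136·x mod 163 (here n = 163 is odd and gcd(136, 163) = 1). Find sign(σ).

+1

Trace 126: π^k(126) = [126, 21, 85, 150, 25, 140, 132] for k=0..6.
Cycle type of π: 27×6 + 1; total 7 cycles.
7 cycles on 163: each ℓ→(−1)^(ℓ−1), product (−1)^156 = +1.
Check: (136/163) = +1 by Zolotarev.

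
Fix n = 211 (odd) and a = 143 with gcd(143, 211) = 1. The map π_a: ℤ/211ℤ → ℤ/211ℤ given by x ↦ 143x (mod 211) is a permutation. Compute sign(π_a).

+1

Orbit of 171 under x↦143x: [171, 188, 87, 203, 122, 144, 125]… (length divides ord_211(143)).
Cycle type of π: 35×6 + 1; total 7 cycles.
n − c = 211 − 7 = 204; sign = (−1)^204 = +1.
Via Zolotarev, sign(π_{143}) = (143|211) = +1.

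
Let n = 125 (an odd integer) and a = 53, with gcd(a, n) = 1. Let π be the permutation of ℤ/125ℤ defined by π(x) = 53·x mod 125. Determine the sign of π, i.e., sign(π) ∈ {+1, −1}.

Trace 121: π^k(121) = [121, 38, 14, 117, 76, 28, 109] for k=0..6.
The orbit structure of x ↦ 53x mod 125: 4 orbits of sizes [100, 20, 4, 1].
With 4 cycles on 125 points, sign = (−1)^{125−4} = -1.

-1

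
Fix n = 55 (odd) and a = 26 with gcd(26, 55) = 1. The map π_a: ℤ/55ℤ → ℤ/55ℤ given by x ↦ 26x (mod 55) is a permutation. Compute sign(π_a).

+1

Start at x=36: 36 → 1 → 26 → 16 → 31 → 36 (one orbit).
π_26 has 15 disjoint cycles with lengths [5, 5, 5, 5, 5, 5, 5, 5, 5, 5, 1, 1, 1, 1, 1] on {0,…,54}.
Σ(ℓ_i−1) = 55−15 = 40; sign = (−1)^40 = +1.
Zolotarev: (26|55) = +1, matching the cycle-count sign.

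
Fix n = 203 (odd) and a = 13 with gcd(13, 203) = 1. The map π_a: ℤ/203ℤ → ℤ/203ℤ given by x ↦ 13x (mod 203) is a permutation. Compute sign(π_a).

Trace 34: π^k(34) = [34, 36, 62, 197, 125, 1, 13] for k=0..6.
18 cycles of lengths [14, 14, 14, 14, 14, 14, 14, 14, 14, 14, 14, 14, 14, 14, 2, 2, 2, 1].
With 18 cycles on 203 points, sign = (−1)^{203−18} = -1.

-1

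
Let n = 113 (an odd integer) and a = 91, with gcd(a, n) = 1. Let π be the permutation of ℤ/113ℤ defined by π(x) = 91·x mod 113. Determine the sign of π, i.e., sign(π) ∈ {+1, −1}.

Orbit of 63 under x↦91x: [63, 83, 95, 57, 102, 16, 100]… (length divides ord_113(91)).
3 cycles of lengths [56, 56, 1].
3 cycles on 113: each ℓ→(−1)^(ℓ−1), product (−1)^110 = +1.
Via Zolotarev, sign(π_{91}) = (91|113) = +1.

+1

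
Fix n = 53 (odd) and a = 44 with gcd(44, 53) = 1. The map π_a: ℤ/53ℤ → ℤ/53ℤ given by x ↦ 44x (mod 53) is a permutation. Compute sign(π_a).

Start at x=24: 24 → 49 → 36 → 47 → 1 → 44 → 28 → … (one orbit).
The orbit structure of x ↦ 44x mod 53: 5 orbits of sizes [13, 13, 13, 13, 1].
53 − 5 = 48 transpositions; sign(π) = (−1)^48 = +1.

+1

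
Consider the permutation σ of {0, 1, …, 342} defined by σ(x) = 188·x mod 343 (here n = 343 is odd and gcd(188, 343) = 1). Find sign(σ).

-1

Trace 99: π^k(99) = [99, 90, 113, 321, 323, 13, 43] for k=0..6.
The orbit structure of x ↦ 188x mod 343: 10 orbits of sizes [98, 98, 98, 14, 14, 14, 2, 2, 2, 1].
sign(π) = (−1)^{n − #cycles} = (−1)^{343−10} = (−1)^333 = -1.
The Jacobi symbol (188|343) = -1 (Zolotarev) agrees.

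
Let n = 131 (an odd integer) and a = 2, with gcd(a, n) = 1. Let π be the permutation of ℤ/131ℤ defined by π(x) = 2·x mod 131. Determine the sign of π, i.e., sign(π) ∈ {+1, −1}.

Trace 92: π^k(92) = [92, 53, 106, 81, 31, 62, 124] for k=0..6.
π_2 has 2 disjoint cycles with lengths [130, 1] on {0,…,130}.
2 cycles on 131: each ℓ→(−1)^(ℓ−1), product (−1)^129 = -1.
(2|131)_J = -1 (Zolotarev's lemma cross-check).

-1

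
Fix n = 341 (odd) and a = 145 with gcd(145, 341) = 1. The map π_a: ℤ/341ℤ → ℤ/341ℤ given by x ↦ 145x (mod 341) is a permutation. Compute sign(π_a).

Trace 285: π^k(285) = [285, 64, 73, 14, 325, 67, 167] for k=0..6.
13 cycles of lengths [30, 30, 30, 30, 30, 30, 30, 30, 30, 30, 30, 10, 1].
n − c = 341 − 13 = 328; sign = (−1)^328 = +1.
The Jacobi symbol (145|341) = +1 (Zolotarev) agrees.

+1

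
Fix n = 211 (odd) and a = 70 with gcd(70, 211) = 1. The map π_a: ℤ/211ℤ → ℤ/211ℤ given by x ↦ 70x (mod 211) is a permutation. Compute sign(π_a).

+1

Trace 64: π^k(64) = [64, 49, 54, 193, 6, 209, 71] for k=0..6.
3 cycles of lengths [105, 105, 1].
n − c = 211 − 3 = 208; sign = (−1)^208 = +1.
Check: (70/211) = +1 by Zolotarev.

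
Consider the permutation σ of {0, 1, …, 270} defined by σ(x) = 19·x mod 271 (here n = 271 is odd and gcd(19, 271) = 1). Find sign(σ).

Orbit of 19 under x↦19x: [19, 90, 84, 241, 243, 10, 190]… (length divides ord_271(19)).
π_19 has 10 disjoint cycles with lengths [30, 30, 30, 30, 30, 30, 30, 30, 30, 1] on {0,…,270}.
n − c = 271 − 10 = 261; sign = (−1)^261 = -1.
Via Zolotarev, sign(π_{19}) = (19|271) = -1.

-1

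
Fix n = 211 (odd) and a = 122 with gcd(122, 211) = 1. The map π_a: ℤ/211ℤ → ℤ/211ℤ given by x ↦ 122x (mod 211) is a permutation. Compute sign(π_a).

Trace 87: π^k(87) = [87, 64, 1, 122, 114, 193, 125] for k=0..6.
π_122 has 7 disjoint cycles with lengths [35, 35, 35, 35, 35, 35, 1] on {0,…,210}.
With 7 cycles on 211 points, sign = (−1)^{211−7} = +1.
(122|211)_J = +1 (Zolotarev's lemma cross-check).

+1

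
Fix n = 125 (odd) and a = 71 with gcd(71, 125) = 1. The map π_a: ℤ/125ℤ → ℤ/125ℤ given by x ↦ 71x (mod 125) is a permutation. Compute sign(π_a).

+1

Start at x=101: 101 → 46 → 16 → 11 → 31 → 76 → 21 → … (one orbit).
The orbit structure of x ↦ 71x mod 125: 13 orbits of sizes [25, 25, 25, 25, 5, 5, 5, 5, 1, 1, 1, 1, 1].
13 cycles on 125: each ℓ→(−1)^(ℓ−1), product (−1)^112 = +1.
Via Zolotarev, sign(π_{71}) = (71|125) = +1.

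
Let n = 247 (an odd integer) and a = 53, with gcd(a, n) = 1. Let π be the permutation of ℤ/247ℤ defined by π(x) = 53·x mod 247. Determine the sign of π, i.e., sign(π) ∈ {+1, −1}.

Orbit of 53 under x↦53x: [53, 92, 183, 66, 40, 144, 222]… (length divides ord_247(53)).
26 cycles of lengths [18, 18, 18, 18, 18, 18, 18, 18, 18, 18, 18, 18, 18, 1, 1, 1, 1, 1, 1, 1, 1, 1, 1, 1, 1, 1].
247 − 26 = 221 transpositions; sign(π) = (−1)^221 = -1.
The Jacobi symbol (53|247) = -1 (Zolotarev) agrees.

-1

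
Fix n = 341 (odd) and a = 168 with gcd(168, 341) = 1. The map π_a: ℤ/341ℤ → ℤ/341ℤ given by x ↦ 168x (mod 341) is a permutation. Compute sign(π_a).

Orbit of 262 under x↦168x: [262, 27, 103, 254, 47, 53, 38]… (length divides ord_341(168)).
Decompose π into cycles: lengths [30, 30, 30, 30, 30, 30, 30, 30, 30, 30, 30, 5, 5, 1] (14 cycles, including the fixed point 0).
With 14 cycles on 341 points, sign = (−1)^{341−14} = -1.
Check: (168/341) = -1 by Zolotarev.

-1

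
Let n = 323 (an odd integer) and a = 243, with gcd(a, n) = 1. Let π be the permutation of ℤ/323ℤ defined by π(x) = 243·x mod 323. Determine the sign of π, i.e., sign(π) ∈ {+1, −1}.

Orbit of 107 under x↦243x: [107, 161, 40, 30, 184, 138, 265]… (length divides ord_323(243)).
π_243 has 5 disjoint cycles with lengths [144, 144, 18, 16, 1] on {0,…,322}.
n − c = 323 − 5 = 318; sign = (−1)^318 = +1.
Check: (243/323) = +1 by Zolotarev.

+1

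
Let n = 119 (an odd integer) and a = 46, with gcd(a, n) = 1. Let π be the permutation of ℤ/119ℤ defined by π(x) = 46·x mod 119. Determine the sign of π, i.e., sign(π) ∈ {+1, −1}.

Start at x=107: 107 → 43 → 74 → 72 → 99 → 32 → 44 → … (one orbit).
Decompose π into cycles: lengths [48, 48, 16, 3, 3, 1] (6 cycles, including the fixed point 0).
119 − 6 = 113 transpositions; sign(π) = (−1)^113 = -1.

-1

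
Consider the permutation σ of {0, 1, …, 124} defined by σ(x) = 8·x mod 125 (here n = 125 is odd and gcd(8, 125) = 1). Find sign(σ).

-1

Trace 1: π^k(1) = [1, 8, 64, 12, 96, 18, 19] for k=0..6.
The orbit structure of x ↦ 8x mod 125: 4 orbits of sizes [100, 20, 4, 1].
Σ(ℓ_i−1) = 125−4 = 121; sign = (−1)^121 = -1.
Check: (8/125) = -1 by Zolotarev.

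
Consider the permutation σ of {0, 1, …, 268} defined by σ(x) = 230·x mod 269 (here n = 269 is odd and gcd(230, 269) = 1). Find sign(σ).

Trace 231: π^k(231) = [231, 137, 37, 171, 56, 237, 172] for k=0..6.
Cycle type of π: 268 + 1; total 2 cycles.
With 2 cycles on 269 points, sign = (−1)^{269−2} = -1.

-1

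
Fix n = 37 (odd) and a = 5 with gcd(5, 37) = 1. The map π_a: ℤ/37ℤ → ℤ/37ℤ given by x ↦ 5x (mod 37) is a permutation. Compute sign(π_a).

-1

Orbit of 28 under x↦5x: [28, 29, 34, 22, 36, 32, 12]… (length divides ord_37(5)).
Cycle type of π: 36 + 1; total 2 cycles.
With 2 cycles on 37 points, sign = (−1)^{37−2} = -1.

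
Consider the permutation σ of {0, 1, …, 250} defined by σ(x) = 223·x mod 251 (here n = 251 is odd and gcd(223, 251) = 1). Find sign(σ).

Orbit of 105 under x↦223x: [105, 72, 243, 224, 3, 167, 93]… (length divides ord_251(223)).
Decompose π into cycles: lengths [250, 1] (2 cycles, including the fixed point 0).
251 − 2 = 249 transpositions; sign(π) = (−1)^249 = -1.
Check: (223/251) = -1 by Zolotarev.

-1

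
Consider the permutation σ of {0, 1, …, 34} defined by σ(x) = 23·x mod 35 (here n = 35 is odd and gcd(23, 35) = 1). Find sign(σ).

Orbit of 2 under x↦23x: [2, 11, 8, 9, 32, 1, 23]… (length divides ord_35(23)).
π_23 has 6 disjoint cycles with lengths [12, 12, 4, 3, 3, 1] on {0,…,34}.
Σ(ℓ_i−1) = 35−6 = 29; sign = (−1)^29 = -1.
The Jacobi symbol (23|35) = -1 (Zolotarev) agrees.

-1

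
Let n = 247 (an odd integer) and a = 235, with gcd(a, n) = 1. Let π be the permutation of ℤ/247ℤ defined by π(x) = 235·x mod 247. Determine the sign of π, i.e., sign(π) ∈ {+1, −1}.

+1

Orbit of 1 under x↦235x: [1, 235, 144]… (length divides ord_247(235)).
Cycle type of π: 3×78 + 1×13; total 91 cycles.
Σ(ℓ_i−1) = 247−91 = 156; sign = (−1)^156 = +1.
(235|247)_J = +1 (Zolotarev's lemma cross-check).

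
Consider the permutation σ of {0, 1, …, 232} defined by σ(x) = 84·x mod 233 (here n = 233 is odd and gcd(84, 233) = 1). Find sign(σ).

Trace 78: π^k(78) = [78, 28, 22, 217, 54, 109, 69] for k=0..6.
Decompose π into cycles: lengths [232, 1] (2 cycles, including the fixed point 0).
2 cycles on 233: each ℓ→(−1)^(ℓ−1), product (−1)^231 = -1.
Check: (84/233) = -1 by Zolotarev.

-1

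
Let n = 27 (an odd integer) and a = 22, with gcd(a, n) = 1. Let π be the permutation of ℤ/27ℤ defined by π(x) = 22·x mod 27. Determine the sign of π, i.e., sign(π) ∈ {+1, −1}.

+1

Trace 13: π^k(13) = [13, 16, 1, 22, 25, 10, 4] for k=0..6.
Cycle lengths of π_22 on ℤ/27ℤ: [9, 9, 3, 3, 1, 1, 1]; 7 cycles in total.
sign(π) = (−1)^{n − #cycles} = (−1)^{27−7} = (−1)^20 = +1.
The Jacobi symbol (22|27) = +1 (Zolotarev) agrees.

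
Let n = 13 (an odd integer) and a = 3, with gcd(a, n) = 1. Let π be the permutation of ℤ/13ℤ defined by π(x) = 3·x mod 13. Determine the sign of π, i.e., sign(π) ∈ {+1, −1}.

Trace 9: π^k(9) = [9, 1, 3] for k=0..2.
Cycle type of π: 3×4 + 1; total 5 cycles.
13 − 5 = 8 transpositions; sign(π) = (−1)^8 = +1.
Check: (3/13) = +1 by Zolotarev.

+1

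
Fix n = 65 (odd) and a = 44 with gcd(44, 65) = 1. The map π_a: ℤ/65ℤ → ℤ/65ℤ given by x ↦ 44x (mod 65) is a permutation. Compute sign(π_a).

Orbit of 1 under x↦44x: [1, 44, 51, 34]… (length divides ord_65(44)).
Decompose π into cycles: lengths [4, 4, 4, 4, 4, 4, 4, 4, 4, 4, 4, 4, 4, 4, 4, 2, 2, 1] (18 cycles, including the fixed point 0).
Σ(ℓ_i−1) = 65−18 = 47; sign = (−1)^47 = -1.

-1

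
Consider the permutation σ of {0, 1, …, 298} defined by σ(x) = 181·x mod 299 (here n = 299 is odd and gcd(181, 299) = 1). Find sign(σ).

Start at x=194: 194 → 131 → 90 → 144 → 51 → 261 → 298 → … (one orbit).
Cycle type of π: 22×13 + 2×6 + 1; total 20 cycles.
Σ(ℓ_i−1) = 299−20 = 279; sign = (−1)^279 = -1.
(181|299)_J = -1 (Zolotarev's lemma cross-check).

-1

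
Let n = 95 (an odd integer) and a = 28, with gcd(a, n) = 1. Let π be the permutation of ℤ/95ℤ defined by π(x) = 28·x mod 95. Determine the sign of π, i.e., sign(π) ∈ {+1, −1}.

-1

Trace 93: π^k(93) = [93, 39, 47, 81, 83, 44, 92] for k=0..6.
Decompose π into cycles: lengths [36, 36, 9, 9, 4, 1] (6 cycles, including the fixed point 0).
95 − 6 = 89 transpositions; sign(π) = (−1)^89 = -1.
Check: (28/95) = -1 by Zolotarev.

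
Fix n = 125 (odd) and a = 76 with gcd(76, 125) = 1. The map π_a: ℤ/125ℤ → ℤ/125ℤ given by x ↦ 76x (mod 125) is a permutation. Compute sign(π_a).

Trace 26: π^k(26) = [26, 101, 51, 1, 76] for k=0..4.
π_76 has 45 disjoint cycles with lengths [5, 5, 5, 5, 5, 5, 5, 5, 5, 5, 5, 5, 5, 5, 5, 5, 5, 5, 5, 5, 1, 1, 1, 1, 1, 1, 1, 1, 1, 1, 1, 1, 1, 1, 1, 1, 1, 1, 1, 1, 1, 1, 1, 1, 1] on {0,…,124}.
n − c = 125 − 45 = 80; sign = (−1)^80 = +1.
Zolotarev: (76|125) = +1, matching the cycle-count sign.

+1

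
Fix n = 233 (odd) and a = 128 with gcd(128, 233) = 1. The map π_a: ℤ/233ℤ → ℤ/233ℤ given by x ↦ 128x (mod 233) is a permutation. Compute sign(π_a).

+1

Start at x=117: 117 → 64 → 37 → 76 → 175 → 32 → 135 → … (one orbit).
π_128 has 9 disjoint cycles with lengths [29, 29, 29, 29, 29, 29, 29, 29, 1] on {0,…,232}.
sign(π) = (−1)^{n − #cycles} = (−1)^{233−9} = (−1)^224 = +1.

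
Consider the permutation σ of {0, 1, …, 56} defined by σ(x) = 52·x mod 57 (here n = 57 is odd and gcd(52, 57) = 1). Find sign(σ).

Orbit of 1 under x↦52x: [1, 52, 25, 46, 55, 10, 7]… (length divides ord_57(52)).
6 cycles of lengths [18, 18, 18, 1, 1, 1].
n − c = 57 − 6 = 51; sign = (−1)^51 = -1.
Check: (52/57) = -1 by Zolotarev.

-1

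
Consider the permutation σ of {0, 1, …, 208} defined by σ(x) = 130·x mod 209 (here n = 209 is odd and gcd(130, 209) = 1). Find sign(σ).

Orbit of 45 under x↦130x: [45, 207, 158, 58, 16, 199, 163]… (length divides ord_209(130)).
The orbit structure of x ↦ 130x mod 209: 9 orbits of sizes [45, 45, 45, 45, 9, 9, 5, 5, 1].
sign(π) = (−1)^{n − #cycles} = (−1)^{209−9} = (−1)^200 = +1.

+1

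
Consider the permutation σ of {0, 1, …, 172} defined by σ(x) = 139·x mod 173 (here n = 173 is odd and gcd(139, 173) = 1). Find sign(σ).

+1

Trace 84: π^k(84) = [84, 85, 51, 169, 136, 47, 132] for k=0..6.
The orbit structure of x ↦ 139x mod 173: 5 orbits of sizes [43, 43, 43, 43, 1].
With 5 cycles on 173 points, sign = (−1)^{173−5} = +1.
The Jacobi symbol (139|173) = +1 (Zolotarev) agrees.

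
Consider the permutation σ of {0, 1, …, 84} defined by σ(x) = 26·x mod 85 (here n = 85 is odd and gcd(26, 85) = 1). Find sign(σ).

+1

Trace 76: π^k(76) = [76, 21, 36, 1, 26, 81, 66] for k=0..6.
15 cycles of lengths [8, 8, 8, 8, 8, 8, 8, 8, 8, 8, 1, 1, 1, 1, 1].
15 cycles on 85: each ℓ→(−1)^(ℓ−1), product (−1)^70 = +1.
The Jacobi symbol (26|85) = +1 (Zolotarev) agrees.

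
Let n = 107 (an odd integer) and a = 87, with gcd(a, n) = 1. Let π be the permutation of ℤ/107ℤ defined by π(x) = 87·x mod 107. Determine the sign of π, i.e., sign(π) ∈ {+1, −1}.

+1

Trace 81: π^k(81) = [81, 92, 86, 99, 53, 10, 14] for k=0..6.
Cycle lengths of π_87 on ℤ/107ℤ: [53, 53, 1]; 3 cycles in total.
107 − 3 = 104 transpositions; sign(π) = (−1)^104 = +1.
The Jacobi symbol (87|107) = +1 (Zolotarev) agrees.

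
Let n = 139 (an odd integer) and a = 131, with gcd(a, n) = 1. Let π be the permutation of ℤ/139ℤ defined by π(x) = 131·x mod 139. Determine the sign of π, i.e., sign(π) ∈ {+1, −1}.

+1

Orbit of 79 under x↦131x: [79, 63, 52, 1, 131, 64, 44]… (length divides ord_139(131)).
7 cycles of lengths [23, 23, 23, 23, 23, 23, 1].
Σ(ℓ_i−1) = 139−7 = 132; sign = (−1)^132 = +1.
Zolotarev: (131|139) = +1, matching the cycle-count sign.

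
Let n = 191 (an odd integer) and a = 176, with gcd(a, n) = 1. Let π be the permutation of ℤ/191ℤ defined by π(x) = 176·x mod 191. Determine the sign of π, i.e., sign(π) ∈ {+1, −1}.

-1

Start at x=63: 63 → 10 → 41 → 149 → 57 → 100 → 28 → … (one orbit).
Decompose π into cycles: lengths [190, 1] (2 cycles, including the fixed point 0).
sign(π) = (−1)^{n − #cycles} = (−1)^{191−2} = (−1)^189 = -1.
Via Zolotarev, sign(π_{176}) = (176|191) = -1.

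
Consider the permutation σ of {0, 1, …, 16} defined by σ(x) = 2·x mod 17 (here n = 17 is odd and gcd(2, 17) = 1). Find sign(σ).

Trace 15: π^k(15) = [15, 13, 9, 1, 2, 4, 8] for k=0..6.
Cycle type of π: 8×2 + 1; total 3 cycles.
Σ(ℓ_i−1) = 17−3 = 14; sign = (−1)^14 = +1.

+1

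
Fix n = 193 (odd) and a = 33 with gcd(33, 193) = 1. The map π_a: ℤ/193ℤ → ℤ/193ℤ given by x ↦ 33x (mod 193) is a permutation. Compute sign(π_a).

Start at x=190: 190 → 94 → 14 → 76 → 192 → 160 → 69 → … (one orbit).
4 cycles of lengths [64, 64, 64, 1].
n − c = 193 − 4 = 189; sign = (−1)^189 = -1.
Via Zolotarev, sign(π_{33}) = (33|193) = -1.

-1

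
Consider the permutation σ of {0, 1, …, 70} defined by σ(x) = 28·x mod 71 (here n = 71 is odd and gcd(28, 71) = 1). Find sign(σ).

-1

Trace 63: π^k(63) = [63, 60, 47, 38, 70, 43, 68] for k=0..6.
2 cycles of lengths [70, 1].
With 2 cycles on 71 points, sign = (−1)^{71−2} = -1.
Via Zolotarev, sign(π_{28}) = (28|71) = -1.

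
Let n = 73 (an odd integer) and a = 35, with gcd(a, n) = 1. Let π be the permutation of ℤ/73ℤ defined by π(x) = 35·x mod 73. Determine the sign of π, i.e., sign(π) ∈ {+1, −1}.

Trace 50: π^k(50) = [50, 71, 3, 32, 25, 72, 38] for k=0..6.
π_35 has 3 disjoint cycles with lengths [36, 36, 1] on {0,…,72}.
sign(π) = (−1)^{n − #cycles} = (−1)^{73−3} = (−1)^70 = +1.
Zolotarev: (35|73) = +1, matching the cycle-count sign.

+1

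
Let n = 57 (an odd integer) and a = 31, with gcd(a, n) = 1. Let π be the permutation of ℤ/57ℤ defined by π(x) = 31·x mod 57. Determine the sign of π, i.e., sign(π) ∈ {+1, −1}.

Orbit of 37 under x↦31x: [37, 7, 46, 1, 31, 49]… (length divides ord_57(31)).
Cycle type of π: 6×9 + 1×3; total 12 cycles.
Σ(ℓ_i−1) = 57−12 = 45; sign = (−1)^45 = -1.
(31|57)_J = -1 (Zolotarev's lemma cross-check).

-1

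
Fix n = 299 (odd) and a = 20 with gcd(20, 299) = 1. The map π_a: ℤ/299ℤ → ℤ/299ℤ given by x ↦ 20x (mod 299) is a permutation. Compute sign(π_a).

Orbit of 209 under x↦20x: [209, 293, 179, 291, 139, 89, 285]… (length divides ord_299(20)).
5 cycles of lengths [132, 132, 22, 12, 1].
n − c = 299 − 5 = 294; sign = (−1)^294 = +1.
(20|299)_J = +1 (Zolotarev's lemma cross-check).

+1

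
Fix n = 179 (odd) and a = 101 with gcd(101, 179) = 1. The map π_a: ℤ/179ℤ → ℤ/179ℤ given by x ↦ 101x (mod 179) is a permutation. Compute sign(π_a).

Trace 36: π^k(36) = [36, 56, 107, 67, 144, 45, 70] for k=0..6.
The orbit structure of x ↦ 101x mod 179: 3 orbits of sizes [89, 89, 1].
With 3 cycles on 179 points, sign = (−1)^{179−3} = +1.
Zolotarev: (101|179) = +1, matching the cycle-count sign.

+1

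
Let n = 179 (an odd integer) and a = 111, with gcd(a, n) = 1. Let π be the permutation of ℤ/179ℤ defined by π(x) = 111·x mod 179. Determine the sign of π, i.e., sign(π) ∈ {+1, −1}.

Orbit of 140 under x↦111x: [140, 146, 96, 95, 163, 14, 122]… (length divides ord_179(111)).
π_111 has 2 disjoint cycles with lengths [178, 1] on {0,…,178}.
Σ(ℓ_i−1) = 179−2 = 177; sign = (−1)^177 = -1.

-1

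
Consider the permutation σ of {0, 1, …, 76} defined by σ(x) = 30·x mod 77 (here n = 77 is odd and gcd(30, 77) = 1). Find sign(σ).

Start at x=60: 60 → 29 → 23 → 74 → 64 → 72 → 4 → … (one orbit).
Decompose π into cycles: lengths [30, 30, 10, 3, 3, 1] (6 cycles, including the fixed point 0).
Σ(ℓ_i−1) = 77−6 = 71; sign = (−1)^71 = -1.
(30|77)_J = -1 (Zolotarev's lemma cross-check).

-1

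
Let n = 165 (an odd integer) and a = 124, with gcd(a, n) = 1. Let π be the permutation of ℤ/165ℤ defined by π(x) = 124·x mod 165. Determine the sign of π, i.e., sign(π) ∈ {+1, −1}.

Start at x=49: 49 → 136 → 34 → 91 → 64 → 16 → 4 → … (one orbit).
Cycle type of π: 10×12 + 5×6 + 2×6 + 1×3; total 27 cycles.
With 27 cycles on 165 points, sign = (−1)^{165−27} = +1.
Check: (124/165) = +1 by Zolotarev.

+1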